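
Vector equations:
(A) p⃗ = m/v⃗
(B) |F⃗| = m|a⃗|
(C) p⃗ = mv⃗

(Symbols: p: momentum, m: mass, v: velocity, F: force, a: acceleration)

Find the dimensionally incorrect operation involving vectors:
(A) p⃗ = m/v⃗

(A) p⃗ = m/v⃗: LHS [L M T^-1], RHS [L^-1 M T] ✗ — momentum is mass times velocity; should be mv⃗ (and division by a vector is undefined)
(B) |F⃗| = m|a⃗|: LHS [L M T^-2], RHS [L M T^-2] ✓ — magnitudes of vectors are scalars
(C) p⃗ = mv⃗: LHS [L M T^-1], RHS [L M T^-1] ✓ — mass (scalar) times velocity (vector)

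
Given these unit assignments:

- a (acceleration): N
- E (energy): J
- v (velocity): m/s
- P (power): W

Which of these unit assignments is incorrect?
a

The variable a (acceleration) should have units m/s², not N.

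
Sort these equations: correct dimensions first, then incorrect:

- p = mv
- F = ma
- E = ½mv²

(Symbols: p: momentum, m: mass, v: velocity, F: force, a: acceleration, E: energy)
Dimensionally correct: p = mv, F = ma, E = ½mv²
Dimensionally incorrect: none
Ordered (correct first, then incorrect): p = mv, F = ma, E = ½mv²

- p = mv: LHS [L M T^-1], RHS [L M T^-1] → correct ✓
- F = ma: LHS [L M T^-2], RHS [L M T^-2] → correct ✓
- E = ½mv²: LHS [L^2 M T^-2], RHS [L^2 M T^-2] → correct ✓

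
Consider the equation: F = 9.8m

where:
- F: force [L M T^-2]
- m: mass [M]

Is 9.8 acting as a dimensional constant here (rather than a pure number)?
Yes

F has dimensions [L M T^-2], while m alone has dimensions [M]. For the equation to balance, the factor 9.8 must carry dimensions [L T^-2] — it is a dimensional constant (a numerical value of a physical quantity with its units suppressed), not a pure number.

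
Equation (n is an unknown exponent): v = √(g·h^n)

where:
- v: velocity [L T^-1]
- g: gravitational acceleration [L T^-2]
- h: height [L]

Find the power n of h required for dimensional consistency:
n = 1

v has dimensions [L T^-1]; h has dimensions [L].
With n = 1: √(g·h^1) has dimensions [L T^-1], matching the LHS ✓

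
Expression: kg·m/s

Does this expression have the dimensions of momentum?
Yes

The expression kg·m/s has dimensions [L M T^-1], which is exactly momentum [L M T^-1].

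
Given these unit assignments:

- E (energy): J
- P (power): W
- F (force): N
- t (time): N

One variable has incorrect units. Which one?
t

The variable t (time) should have units s, not N.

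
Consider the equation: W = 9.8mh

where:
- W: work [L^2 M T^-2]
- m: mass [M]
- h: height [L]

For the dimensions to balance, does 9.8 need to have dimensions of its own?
Yes

W has dimensions [L^2 M T^-2], while mh alone has dimensions [L M]. For the equation to balance, the factor 9.8 must carry dimensions [L T^-2] — it is a dimensional constant (a numerical value of a physical quantity with its units suppressed), not a pure number.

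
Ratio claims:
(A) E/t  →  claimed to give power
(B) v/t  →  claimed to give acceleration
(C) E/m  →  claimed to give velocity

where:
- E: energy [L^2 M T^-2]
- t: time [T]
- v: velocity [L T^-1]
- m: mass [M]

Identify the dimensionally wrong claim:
(C) E/m does not give velocity

(A) E/t: [L^2 M T^-3] = power [L^2 M T^-3] ✓
(B) v/t: [L T^-2] = acceleration [L T^-2] ✓
(C) E/m: [L^2 T^-2] ≠ velocity [L T^-1] ✗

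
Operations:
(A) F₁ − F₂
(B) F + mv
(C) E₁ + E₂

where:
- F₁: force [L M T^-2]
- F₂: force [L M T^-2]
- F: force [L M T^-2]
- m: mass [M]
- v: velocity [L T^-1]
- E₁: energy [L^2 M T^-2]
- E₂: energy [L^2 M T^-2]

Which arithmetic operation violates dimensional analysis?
(B) F + mv

(A) F₁ − F₂: F₁ [L M T^-2] and F₂ [L M T^-2] — same dimensions ✓
(B) F + mv: F [L M T^-2] and mv [L M T^-1] — different dimensions cannot be added/subtracted ✗
(C) E₁ + E₂: E₁ [L^2 M T^-2] and E₂ [L^2 M T^-2] — same dimensions ✓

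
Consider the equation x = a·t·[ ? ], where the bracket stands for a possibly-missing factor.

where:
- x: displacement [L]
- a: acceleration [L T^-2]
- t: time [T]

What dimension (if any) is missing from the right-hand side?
[T] — time (e.g. t)

x has dimensions [L]; a·t has dimensions [L T^-1].
The bracketed factor must supply [L] / [L T^-1] = [T].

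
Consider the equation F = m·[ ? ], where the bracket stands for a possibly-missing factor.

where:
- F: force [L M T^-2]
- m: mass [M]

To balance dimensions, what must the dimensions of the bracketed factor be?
[L T^-2] — acceleration (e.g. a)

F has dimensions [L M T^-2]; m has dimensions [M].
The bracketed factor must supply [L M T^-2] / [M] = [L T^-2].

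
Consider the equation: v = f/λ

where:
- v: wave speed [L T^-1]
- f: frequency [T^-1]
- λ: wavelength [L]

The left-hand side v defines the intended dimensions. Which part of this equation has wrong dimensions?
The right-hand side term f/λ

v has dimensions [L T^-1], but f/λ has dimensions [L^-1 T^-1], so the term f/λ is dimensionally wrong for v.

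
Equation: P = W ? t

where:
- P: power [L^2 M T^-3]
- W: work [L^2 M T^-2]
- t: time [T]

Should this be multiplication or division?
division (÷): P = W ÷ t

P [L^2 M T^-3]; W [L^2 M T^-2]; t [T].
W × t → [L^2 M T^-1] ✗
W ÷ t → [L^2 M T^-3] ✓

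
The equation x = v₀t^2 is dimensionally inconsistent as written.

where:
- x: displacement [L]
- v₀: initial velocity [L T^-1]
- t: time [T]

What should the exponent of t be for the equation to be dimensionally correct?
The exponent of t should be 1: x = v₀t

The LHS x has dimensions [L]; t has dimensions [T].
As written, the RHS v₀t^2 (exponent 2 on t) has dimensions [L T], which does not match.
With exponent 1, the RHS v₀t has dimensions [L], matching the LHS.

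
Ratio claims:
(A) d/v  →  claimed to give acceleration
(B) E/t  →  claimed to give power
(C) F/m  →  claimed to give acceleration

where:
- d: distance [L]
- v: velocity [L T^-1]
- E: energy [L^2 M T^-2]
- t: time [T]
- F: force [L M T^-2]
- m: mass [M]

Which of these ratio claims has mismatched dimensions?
(A) d/v does not give acceleration

(A) d/v: [T] ≠ acceleration [L T^-2] ✗
(B) E/t: [L^2 M T^-3] = power [L^2 M T^-3] ✓
(C) F/m: [L T^-2] = acceleration [L T^-2] ✓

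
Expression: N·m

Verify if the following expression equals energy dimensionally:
Yes

The expression N·m has dimensions [L^2 M T^-2], which is exactly energy [L^2 M T^-2].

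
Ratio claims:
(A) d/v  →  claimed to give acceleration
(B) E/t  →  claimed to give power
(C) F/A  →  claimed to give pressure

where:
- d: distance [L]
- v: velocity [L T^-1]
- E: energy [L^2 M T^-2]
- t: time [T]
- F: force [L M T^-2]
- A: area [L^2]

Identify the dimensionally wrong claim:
(A) d/v does not give acceleration

(A) d/v: [T] ≠ acceleration [L T^-2] ✗
(B) E/t: [L^2 M T^-3] = power [L^2 M T^-3] ✓
(C) F/A: [L^-1 M T^-2] = pressure [L^-1 M T^-2] ✓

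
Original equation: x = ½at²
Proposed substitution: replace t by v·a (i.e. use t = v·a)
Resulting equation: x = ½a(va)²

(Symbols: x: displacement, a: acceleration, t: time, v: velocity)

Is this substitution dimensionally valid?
No

[t] = [T] and [v·a] = [L^2 T^-3]. These differ, so the substitution replaces a quantity by one of different dimensions and the result x = ½a(va)² has LHS [L] vs RHS [L^5 T^-8] — inconsistent.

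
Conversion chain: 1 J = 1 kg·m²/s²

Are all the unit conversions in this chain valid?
The chain is correct (no errors).

Correct: Joule is defined as kg·m²/s²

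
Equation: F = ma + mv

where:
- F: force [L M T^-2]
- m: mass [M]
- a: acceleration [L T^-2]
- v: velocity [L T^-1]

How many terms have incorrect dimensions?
1

LHS F: [L M T^-2]
- ma: [L M T^-2] ✓
- mv: [L M T^-1] ✗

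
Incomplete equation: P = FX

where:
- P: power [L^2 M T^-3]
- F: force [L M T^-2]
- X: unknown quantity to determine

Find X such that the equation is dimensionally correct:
X = v (velocity), dimensions [L T^-1]

P has dimensions [L^2 M T^-3]; the rest of the RHS (F) has dimensions [L M T^-2].
So X must have dimensions [L T^-1] — X = v (velocity).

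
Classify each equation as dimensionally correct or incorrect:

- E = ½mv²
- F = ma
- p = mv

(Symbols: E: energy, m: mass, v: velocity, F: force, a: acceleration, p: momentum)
Dimensionally correct: E = ½mv², F = ma, p = mv
Dimensionally incorrect: none
Ordered (correct first, then incorrect): E = ½mv², F = ma, p = mv

- E = ½mv²: LHS [L^2 M T^-2], RHS [L^2 M T^-2] → correct ✓
- F = ma: LHS [L M T^-2], RHS [L M T^-2] → correct ✓
- p = mv: LHS [L M T^-1], RHS [L M T^-1] → correct ✓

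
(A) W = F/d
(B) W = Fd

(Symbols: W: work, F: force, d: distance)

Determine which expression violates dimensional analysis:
(A)

(A) W = F/d: LHS [L^2 M T^-2], RHS [M T^-2] ✗
(B) W = Fd: LHS [L^2 M T^-2], RHS [L^2 M T^-2] ✓

Expression (A) W = F/d is dimensionally incorrect.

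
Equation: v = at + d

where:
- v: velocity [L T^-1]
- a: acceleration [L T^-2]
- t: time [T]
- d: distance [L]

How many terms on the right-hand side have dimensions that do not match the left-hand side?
1

LHS v: [L T^-1]
- at: [L T^-1] ✓
- d: [L] ✗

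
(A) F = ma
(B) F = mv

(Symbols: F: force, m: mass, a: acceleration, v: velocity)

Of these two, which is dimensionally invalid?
(B)

(A) F = ma: LHS [L M T^-2], RHS [L M T^-2] ✓
(B) F = mv: LHS [L M T^-2], RHS [L M T^-1] ✗

Expression (B) F = mv is dimensionally incorrect.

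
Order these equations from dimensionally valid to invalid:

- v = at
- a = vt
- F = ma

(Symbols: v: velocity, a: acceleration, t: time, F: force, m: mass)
Dimensionally correct: v = at, F = ma
Dimensionally incorrect: a = vt
Ordered (correct first, then incorrect): v = at, F = ma, a = vt

- v = at: LHS [L T^-1], RHS [L T^-1] → correct ✓
- a = vt: LHS [L T^-2], RHS [L] → incorrect ✗
- F = ma: LHS [L M T^-2], RHS [L M T^-2] → correct ✓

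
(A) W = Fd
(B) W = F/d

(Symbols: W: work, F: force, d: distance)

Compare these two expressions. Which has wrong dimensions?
(B)

(A) W = Fd: LHS [L^2 M T^-2], RHS [L^2 M T^-2] ✓
(B) W = F/d: LHS [L^2 M T^-2], RHS [M T^-2] ✗

Expression (B) W = F/d is dimensionally incorrect.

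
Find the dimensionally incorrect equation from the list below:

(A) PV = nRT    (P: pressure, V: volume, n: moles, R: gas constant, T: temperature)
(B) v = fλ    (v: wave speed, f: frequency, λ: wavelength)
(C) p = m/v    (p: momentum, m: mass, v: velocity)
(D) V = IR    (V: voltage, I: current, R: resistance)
(C) p = m/v

The equation (C) p = m/v is dimensionally incorrect.

LHS (p): [L M T^-1]
RHS (m/v): [L^-1 M T] ✗

The dimensions do not match. The other three equations balance.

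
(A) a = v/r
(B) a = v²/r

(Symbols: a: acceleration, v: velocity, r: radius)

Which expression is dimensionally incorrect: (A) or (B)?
(A)

(A) a = v/r: LHS [L T^-2], RHS [T^-1] ✗
(B) a = v²/r: LHS [L T^-2], RHS [L T^-2] ✓

Expression (A) a = v/r is dimensionally incorrect.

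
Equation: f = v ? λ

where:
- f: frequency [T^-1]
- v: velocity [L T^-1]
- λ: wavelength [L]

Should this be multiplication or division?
division (÷): f = v ÷ λ

f [T^-1]; v [L T^-1]; λ [L].
v × λ → [L^2 T^-1] ✗
v ÷ λ → [T^-1] ✓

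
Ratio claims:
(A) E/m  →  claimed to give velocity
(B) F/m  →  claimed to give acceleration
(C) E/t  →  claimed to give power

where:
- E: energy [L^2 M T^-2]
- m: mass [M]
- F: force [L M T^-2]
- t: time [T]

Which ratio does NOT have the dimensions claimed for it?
(A) E/m does not give velocity

(A) E/m: [L^2 T^-2] ≠ velocity [L T^-1] ✗
(B) F/m: [L T^-2] = acceleration [L T^-2] ✓
(C) E/t: [L^2 M T^-3] = power [L^2 M T^-3] ✓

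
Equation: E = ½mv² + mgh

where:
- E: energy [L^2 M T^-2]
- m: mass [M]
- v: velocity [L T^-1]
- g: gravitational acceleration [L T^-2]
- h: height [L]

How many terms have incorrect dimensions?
0

LHS E: [L^2 M T^-2]
- ½mv²: [L^2 M T^-2] ✓
- mgh: [L^2 M T^-2] ✓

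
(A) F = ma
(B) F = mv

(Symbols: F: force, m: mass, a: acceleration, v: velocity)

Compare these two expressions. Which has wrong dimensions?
(B)

(A) F = ma: LHS [L M T^-2], RHS [L M T^-2] ✓
(B) F = mv: LHS [L M T^-2], RHS [L M T^-1] ✗

Expression (B) F = mv is dimensionally incorrect.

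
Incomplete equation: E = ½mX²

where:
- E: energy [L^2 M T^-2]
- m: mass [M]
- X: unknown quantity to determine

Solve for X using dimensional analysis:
X = v (velocity), dimensions [L T^-1]

E has dimensions [L^2 M T^-2]; the rest of the RHS (½m) has dimensions [M].
So X² must have dimensions [L^2 T^-2], i.e. X has dimensions [L T^-1] — X = v (velocity).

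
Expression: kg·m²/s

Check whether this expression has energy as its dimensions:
No

The expression kg·m²/s has dimensions [L^2 M T^-1], but energy has dimensions [L^2 M T^-2].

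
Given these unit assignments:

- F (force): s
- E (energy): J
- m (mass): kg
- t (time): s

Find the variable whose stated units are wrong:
F

The variable F (force) should have units N, not s.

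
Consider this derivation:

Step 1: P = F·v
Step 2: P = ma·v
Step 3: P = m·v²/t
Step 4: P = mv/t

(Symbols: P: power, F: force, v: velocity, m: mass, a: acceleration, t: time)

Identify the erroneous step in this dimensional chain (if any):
Step 4

Step 1: P = F·v → LHS [L^2 M T^-3], RHS [L^2 M T^-3] ✓
Step 2: P = ma·v → LHS [L^2 M T^-3], RHS [L^2 M T^-3] ✓
Step 3: P = m·v²/t → LHS [L^2 M T^-3], RHS [L^2 M T^-3] ✓
Step 4: P = mv/t → LHS [L^2 M T^-3], RHS [L M T^-2] ✗

The first dimensional inconsistency appears in step 4: P = mv/t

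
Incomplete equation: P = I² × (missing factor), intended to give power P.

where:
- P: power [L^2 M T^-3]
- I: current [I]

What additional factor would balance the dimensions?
R (resistance), dimensions [I^-2 L^2 M T^-3]

P has dimensions [L^2 M T^-3] and I² has dimensions [I^2].
The missing factor must have dimensions [L^2 M T^-3] / [I^2] = [I^-2 L^2 M T^-3], i.e. resistance (R).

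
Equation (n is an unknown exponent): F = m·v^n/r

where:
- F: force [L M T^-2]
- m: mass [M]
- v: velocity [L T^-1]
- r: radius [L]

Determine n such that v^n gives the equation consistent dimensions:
n = 2

F has dimensions [L M T^-2]; v has dimensions [L T^-1].
The rest of the RHS has dimensions [L^-1 M], so v^n must supply [L^2 T^-2].
With n = 2: m·v^2/r has dimensions [L M T^-2], matching the LHS ✓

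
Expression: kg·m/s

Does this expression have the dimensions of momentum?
Yes

The expression kg·m/s has dimensions [L M T^-1], which is exactly momentum [L M T^-1].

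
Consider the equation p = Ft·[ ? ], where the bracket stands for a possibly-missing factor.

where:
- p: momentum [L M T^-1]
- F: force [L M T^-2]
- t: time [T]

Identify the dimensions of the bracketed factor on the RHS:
Nothing is missing — the bracketed factor must be dimensionless.

p has dimensions [L M T^-1] and Ft already has dimensions [L M T^-1], so p = Ft is dimensionally complete.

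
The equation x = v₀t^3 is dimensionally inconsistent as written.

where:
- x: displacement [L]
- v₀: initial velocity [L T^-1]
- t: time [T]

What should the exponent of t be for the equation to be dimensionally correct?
The exponent of t should be 1: x = v₀t

The LHS x has dimensions [L]; t has dimensions [T].
As written, the RHS v₀t^3 (exponent 3 on t) has dimensions [L T^2], which does not match.
With exponent 1, the RHS v₀t has dimensions [L], matching the LHS.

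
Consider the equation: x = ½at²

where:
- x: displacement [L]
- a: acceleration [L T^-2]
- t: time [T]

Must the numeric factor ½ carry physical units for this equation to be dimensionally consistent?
No

x has dimensions [L] and at² already has dimensions [L], so the equation balances without ½ contributing any dimensions. ½ is a pure (dimensionless) number; changing or removing it would not affect dimensional consistency.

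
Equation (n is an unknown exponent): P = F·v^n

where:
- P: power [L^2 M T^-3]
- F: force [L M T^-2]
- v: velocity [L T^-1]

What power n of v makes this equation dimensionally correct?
n = 1

P has dimensions [L^2 M T^-3]; v has dimensions [L T^-1].
The rest of the RHS has dimensions [L M T^-2], so v^n must supply [L T^-1].
With n = 1: F·v^1 has dimensions [L^2 M T^-3], matching the LHS ✓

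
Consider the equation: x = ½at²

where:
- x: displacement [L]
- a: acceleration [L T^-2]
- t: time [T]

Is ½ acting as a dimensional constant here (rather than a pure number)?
No

x has dimensions [L] and at² already has dimensions [L], so the equation balances without ½ contributing any dimensions. ½ is a pure (dimensionless) number; changing or removing it would not affect dimensional consistency.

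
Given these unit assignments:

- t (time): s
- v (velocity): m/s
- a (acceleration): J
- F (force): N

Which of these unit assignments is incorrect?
a

The variable a (acceleration) should have units m/s², not J.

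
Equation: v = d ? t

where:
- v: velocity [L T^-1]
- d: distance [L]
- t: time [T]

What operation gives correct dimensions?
division (÷): v = d ÷ t

v [L T^-1]; d [L]; t [T].
d × t → [L T] ✗
d ÷ t → [L T^-1] ✓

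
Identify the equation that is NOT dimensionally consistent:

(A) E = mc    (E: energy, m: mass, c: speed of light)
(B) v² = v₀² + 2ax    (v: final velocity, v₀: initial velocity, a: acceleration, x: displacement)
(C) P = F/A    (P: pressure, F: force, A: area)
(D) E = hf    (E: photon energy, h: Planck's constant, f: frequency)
(A) E = mc

The equation (A) E = mc is dimensionally incorrect.

LHS (E): [L^2 M T^-2]
RHS (mc): [L M T^-1] ✗

The dimensions do not match. The other three equations balance.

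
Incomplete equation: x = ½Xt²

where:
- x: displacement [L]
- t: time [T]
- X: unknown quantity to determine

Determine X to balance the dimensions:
X = a (acceleration), dimensions [L T^-2]

x has dimensions [L]; the rest of the RHS (½ t²) has dimensions [T^2].
So X must have dimensions [L T^-2] — X = a (acceleration).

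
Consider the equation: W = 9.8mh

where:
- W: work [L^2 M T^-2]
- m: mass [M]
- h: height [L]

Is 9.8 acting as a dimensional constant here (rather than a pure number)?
Yes

W has dimensions [L^2 M T^-2], while mh alone has dimensions [L M]. For the equation to balance, the factor 9.8 must carry dimensions [L T^-2] — it is a dimensional constant (a numerical value of a physical quantity with its units suppressed), not a pure number.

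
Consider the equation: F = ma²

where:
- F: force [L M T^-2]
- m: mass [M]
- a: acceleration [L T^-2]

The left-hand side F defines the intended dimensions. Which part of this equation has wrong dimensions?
The right-hand side term ma²

F has dimensions [L M T^-2], but ma² has dimensions [L^2 M T^-4], so the term ma² is dimensionally wrong for F.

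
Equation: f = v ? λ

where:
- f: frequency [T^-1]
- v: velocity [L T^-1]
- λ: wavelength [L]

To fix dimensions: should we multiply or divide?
division (÷): f = v ÷ λ

f [T^-1]; v [L T^-1]; λ [L].
v × λ → [L^2 T^-1] ✗
v ÷ λ → [T^-1] ✓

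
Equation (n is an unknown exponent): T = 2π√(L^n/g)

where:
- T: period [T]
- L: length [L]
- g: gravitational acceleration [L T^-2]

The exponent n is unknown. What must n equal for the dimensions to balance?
n = 1

T has dimensions [T]; L has dimensions [L].
With n = 1: 2π√(L^1/g) has dimensions [T], matching the LHS ✓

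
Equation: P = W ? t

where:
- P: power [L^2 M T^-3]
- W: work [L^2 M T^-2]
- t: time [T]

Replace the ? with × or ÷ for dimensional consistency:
division (÷): P = W ÷ t

P [L^2 M T^-3]; W [L^2 M T^-2]; t [T].
W × t → [L^2 M T^-1] ✗
W ÷ t → [L^2 M T^-3] ✓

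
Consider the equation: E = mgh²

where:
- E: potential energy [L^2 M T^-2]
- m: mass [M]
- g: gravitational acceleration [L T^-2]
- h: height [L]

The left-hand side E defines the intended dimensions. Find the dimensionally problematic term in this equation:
The right-hand side term mgh²

E has dimensions [L^2 M T^-2], but mgh² has dimensions [L^3 M T^-2], so the term mgh² is dimensionally wrong for E.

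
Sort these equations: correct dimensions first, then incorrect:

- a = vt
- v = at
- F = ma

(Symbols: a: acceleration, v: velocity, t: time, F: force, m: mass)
Dimensionally correct: v = at, F = ma
Dimensionally incorrect: a = vt
Ordered (correct first, then incorrect): v = at, F = ma, a = vt

- a = vt: LHS [L T^-2], RHS [L] → incorrect ✗
- v = at: LHS [L T^-1], RHS [L T^-1] → correct ✓
- F = ma: LHS [L M T^-2], RHS [L M T^-2] → correct ✓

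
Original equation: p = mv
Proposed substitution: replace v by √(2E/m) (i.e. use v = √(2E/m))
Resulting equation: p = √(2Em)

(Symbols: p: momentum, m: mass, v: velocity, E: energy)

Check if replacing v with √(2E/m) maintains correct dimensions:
Yes

[v] = [L T^-1] and [√(2E/m)] = [L T^-1]. These match, so the substitution replaces a quantity by one of the same dimensions and the result p = √(2Em) has LHS [L M T^-1] vs RHS [L M T^-1] — still consistent.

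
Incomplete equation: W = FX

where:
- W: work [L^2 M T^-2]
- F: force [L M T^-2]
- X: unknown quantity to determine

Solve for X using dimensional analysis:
X = d (distance), dimensions [L]

W has dimensions [L^2 M T^-2]; the rest of the RHS (F) has dimensions [L M T^-2].
So X must have dimensions [L] — X = d (distance).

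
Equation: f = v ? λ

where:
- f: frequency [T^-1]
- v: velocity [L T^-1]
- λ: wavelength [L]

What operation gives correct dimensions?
division (÷): f = v ÷ λ

f [T^-1]; v [L T^-1]; λ [L].
v × λ → [L^2 T^-1] ✗
v ÷ λ → [T^-1] ✓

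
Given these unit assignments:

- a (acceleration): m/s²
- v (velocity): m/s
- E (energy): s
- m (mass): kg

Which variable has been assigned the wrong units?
E

The variable E (energy) should have units J, not s.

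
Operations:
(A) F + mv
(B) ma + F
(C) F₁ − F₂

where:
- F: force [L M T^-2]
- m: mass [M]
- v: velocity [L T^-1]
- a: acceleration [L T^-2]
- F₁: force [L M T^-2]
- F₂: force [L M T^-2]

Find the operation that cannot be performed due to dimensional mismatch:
(A) F + mv

(A) F + mv: F [L M T^-2] and mv [L M T^-1] — different dimensions cannot be added/subtracted ✗
(B) ma + F: ma [L M T^-2] and F [L M T^-2] — same dimensions ✓
(C) F₁ − F₂: F₁ [L M T^-2] and F₂ [L M T^-2] — same dimensions ✓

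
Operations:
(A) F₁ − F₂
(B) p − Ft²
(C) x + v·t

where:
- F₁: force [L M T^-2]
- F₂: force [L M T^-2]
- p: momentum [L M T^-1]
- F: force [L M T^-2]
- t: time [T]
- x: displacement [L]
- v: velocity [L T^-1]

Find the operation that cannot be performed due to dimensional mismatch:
(B) p − Ft²

(A) F₁ − F₂: F₁ [L M T^-2] and F₂ [L M T^-2] — same dimensions ✓
(B) p − Ft²: p [L M T^-1] and Ft² [L M] — different dimensions cannot be added/subtracted ✗
(C) x + v·t: x [L] and v·t [L] — same dimensions ✓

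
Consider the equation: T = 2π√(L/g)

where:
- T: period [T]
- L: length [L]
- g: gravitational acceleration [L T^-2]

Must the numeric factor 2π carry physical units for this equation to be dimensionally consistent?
No

T has dimensions [T] and √(L/g) already has dimensions [T], so the equation balances without 2π contributing any dimensions. 2π is a pure (dimensionless) number; changing or removing it would not affect dimensional consistency.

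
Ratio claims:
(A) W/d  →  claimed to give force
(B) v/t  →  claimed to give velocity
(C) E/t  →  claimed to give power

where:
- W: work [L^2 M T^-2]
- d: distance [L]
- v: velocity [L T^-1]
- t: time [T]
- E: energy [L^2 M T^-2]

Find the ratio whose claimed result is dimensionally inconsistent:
(B) v/t does not give velocity

(A) W/d: [L M T^-2] = force [L M T^-2] ✓
(B) v/t: [L T^-2] ≠ velocity [L T^-1] ✗
(C) E/t: [L^2 M T^-3] = power [L^2 M T^-3] ✓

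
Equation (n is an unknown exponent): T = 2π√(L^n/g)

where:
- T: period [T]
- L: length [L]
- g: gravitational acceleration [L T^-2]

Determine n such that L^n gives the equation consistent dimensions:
n = 1

T has dimensions [T]; L has dimensions [L].
With n = 1: 2π√(L^1/g) has dimensions [T], matching the LHS ✓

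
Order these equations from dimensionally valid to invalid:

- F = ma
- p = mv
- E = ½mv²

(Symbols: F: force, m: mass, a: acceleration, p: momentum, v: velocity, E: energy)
Dimensionally correct: F = ma, p = mv, E = ½mv²
Dimensionally incorrect: none
Ordered (correct first, then incorrect): F = ma, p = mv, E = ½mv²

- F = ma: LHS [L M T^-2], RHS [L M T^-2] → correct ✓
- p = mv: LHS [L M T^-1], RHS [L M T^-1] → correct ✓
- E = ½mv²: LHS [L^2 M T^-2], RHS [L^2 M T^-2] → correct ✓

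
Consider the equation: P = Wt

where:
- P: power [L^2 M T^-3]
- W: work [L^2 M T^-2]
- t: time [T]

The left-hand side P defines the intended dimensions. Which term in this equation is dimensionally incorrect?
The right-hand side term Wt

P has dimensions [L^2 M T^-3], but Wt has dimensions [L^2 M T^-1], so the term Wt is dimensionally wrong for P.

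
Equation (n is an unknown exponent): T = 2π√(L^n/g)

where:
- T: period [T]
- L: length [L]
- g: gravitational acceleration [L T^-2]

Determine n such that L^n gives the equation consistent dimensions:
n = 1

T has dimensions [T]; L has dimensions [L].
With n = 1: 2π√(L^1/g) has dimensions [T], matching the LHS ✓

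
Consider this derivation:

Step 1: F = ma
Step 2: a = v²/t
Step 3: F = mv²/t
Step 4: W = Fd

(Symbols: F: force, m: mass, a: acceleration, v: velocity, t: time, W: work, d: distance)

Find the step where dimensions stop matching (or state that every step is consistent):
Step 2

Step 1: F = ma → LHS [L M T^-2], RHS [L M T^-2] ✓
Step 2: a = v²/t → LHS [L T^-2], RHS [L^2 T^-3] ✗

The first dimensional inconsistency appears in step 2: a = v²/t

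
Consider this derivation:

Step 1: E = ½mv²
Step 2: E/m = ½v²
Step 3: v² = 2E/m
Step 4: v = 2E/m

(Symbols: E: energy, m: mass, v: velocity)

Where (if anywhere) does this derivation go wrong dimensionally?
Step 4

Step 1: E = ½mv² → LHS [L^2 M T^-2], RHS [L^2 M T^-2] ✓
Step 2: E/m = ½v² → LHS [L^2 T^-2], RHS [L^2 T^-2] ✓
Step 3: v² = 2E/m → LHS [L^2 T^-2], RHS [L^2 T^-2] ✓
Step 4: v = 2E/m → LHS [L T^-1], RHS [L^2 T^-2] ✗

The first dimensional inconsistency appears in step 4: v = 2E/m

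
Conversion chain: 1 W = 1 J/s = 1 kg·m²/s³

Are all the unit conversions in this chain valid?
The chain is correct (no errors).

Correct: Watt is Joule per second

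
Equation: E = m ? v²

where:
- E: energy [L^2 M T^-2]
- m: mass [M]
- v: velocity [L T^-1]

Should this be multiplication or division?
multiplication (×): E = m × v²

E [L^2 M T^-2]; m [M]; v² [L^2 T^-2].
m × v² → [L^2 M T^-2] ✓
m ÷ v² → [L^-2 M T^2] ✗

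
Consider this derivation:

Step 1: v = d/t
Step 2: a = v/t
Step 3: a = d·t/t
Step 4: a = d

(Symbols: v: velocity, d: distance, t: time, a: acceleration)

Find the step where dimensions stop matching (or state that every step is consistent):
Step 3

Step 1: v = d/t → LHS [L T^-1], RHS [L T^-1] ✓
Step 2: a = v/t → LHS [L T^-2], RHS [L T^-2] ✓
Step 3: a = d·t/t → LHS [L T^-2], RHS [L] ✗

The first dimensional inconsistency appears in step 3: a = d·t/t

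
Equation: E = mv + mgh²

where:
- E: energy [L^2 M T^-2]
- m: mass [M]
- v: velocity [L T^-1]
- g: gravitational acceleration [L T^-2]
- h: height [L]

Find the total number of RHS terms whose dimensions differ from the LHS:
2

LHS E: [L^2 M T^-2]
- mv: [L M T^-1] ✗
- mgh²: [L^3 M T^-2] ✗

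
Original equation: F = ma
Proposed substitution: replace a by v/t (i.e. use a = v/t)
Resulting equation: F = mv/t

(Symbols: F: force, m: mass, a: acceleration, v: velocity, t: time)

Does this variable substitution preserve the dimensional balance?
Yes

[a] = [L T^-2] and [v/t] = [L T^-2]. These match, so the substitution replaces a quantity by one of the same dimensions and the result F = mv/t has LHS [L M T^-2] vs RHS [L M T^-2] — still consistent.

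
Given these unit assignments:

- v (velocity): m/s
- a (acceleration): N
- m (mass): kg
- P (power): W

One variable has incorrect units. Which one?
a

The variable a (acceleration) should have units m/s², not N.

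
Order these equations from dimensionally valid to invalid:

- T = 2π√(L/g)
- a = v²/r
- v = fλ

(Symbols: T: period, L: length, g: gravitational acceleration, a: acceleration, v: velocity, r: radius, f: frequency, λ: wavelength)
Dimensionally correct: T = 2π√(L/g), a = v²/r, v = fλ
Dimensionally incorrect: none
Ordered (correct first, then incorrect): T = 2π√(L/g), a = v²/r, v = fλ

- T = 2π√(L/g): LHS [T], RHS [T] → correct ✓
- a = v²/r: LHS [L T^-2], RHS [L T^-2] → correct ✓
- v = fλ: LHS [L T^-1], RHS [L T^-1] → correct ✓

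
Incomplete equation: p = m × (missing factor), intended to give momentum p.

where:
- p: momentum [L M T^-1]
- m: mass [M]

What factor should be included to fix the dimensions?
v (velocity), dimensions [L T^-1]

p has dimensions [L M T^-1] and m has dimensions [M].
The missing factor must have dimensions [L M T^-1] / [M] = [L T^-1], i.e. velocity (v).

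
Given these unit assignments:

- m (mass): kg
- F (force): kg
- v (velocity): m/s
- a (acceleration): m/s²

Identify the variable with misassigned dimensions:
F

The variable F (force) should have units N, not kg.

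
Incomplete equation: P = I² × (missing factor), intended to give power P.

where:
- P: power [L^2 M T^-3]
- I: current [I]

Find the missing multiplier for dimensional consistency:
R (resistance), dimensions [I^-2 L^2 M T^-3]

P has dimensions [L^2 M T^-3] and I² has dimensions [I^2].
The missing factor must have dimensions [L^2 M T^-3] / [I^2] = [I^-2 L^2 M T^-3], i.e. resistance (R).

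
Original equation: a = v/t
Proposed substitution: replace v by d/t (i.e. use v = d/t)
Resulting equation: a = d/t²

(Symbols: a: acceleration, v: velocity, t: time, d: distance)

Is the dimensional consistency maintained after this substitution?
Yes

[v] = [L T^-1] and [d/t] = [L T^-1]. These match, so the substitution replaces a quantity by one of the same dimensions and the result a = d/t² has LHS [L T^-2] vs RHS [L T^-2] — still consistent.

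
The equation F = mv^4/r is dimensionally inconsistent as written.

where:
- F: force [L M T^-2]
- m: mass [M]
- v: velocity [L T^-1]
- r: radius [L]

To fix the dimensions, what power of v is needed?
The exponent of v should be 2: F = mv^2/r

The LHS F has dimensions [L M T^-2]; v has dimensions [L T^-1].
As written, the RHS mv^4/r (exponent 4 on v) has dimensions [L^3 M T^-4], which does not match.
With exponent 2, the RHS mv^2/r has dimensions [L M T^-2], matching the LHS.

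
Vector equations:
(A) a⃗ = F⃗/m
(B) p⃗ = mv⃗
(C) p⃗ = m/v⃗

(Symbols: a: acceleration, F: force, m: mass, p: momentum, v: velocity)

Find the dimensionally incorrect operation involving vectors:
(C) p⃗ = m/v⃗

(A) a⃗ = F⃗/m: LHS [L T^-2], RHS [L T^-2] ✓ — force (vector) divided by mass (scalar)
(B) p⃗ = mv⃗: LHS [L M T^-1], RHS [L M T^-1] ✓ — mass (scalar) times velocity (vector)
(C) p⃗ = m/v⃗: LHS [L M T^-1], RHS [L^-1 M T] ✗ — momentum is mass times velocity; should be mv⃗ (and division by a vector is undefined)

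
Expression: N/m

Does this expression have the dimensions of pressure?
No

The expression N/m has dimensions [M T^-2], but pressure has dimensions [L^-1 M T^-2].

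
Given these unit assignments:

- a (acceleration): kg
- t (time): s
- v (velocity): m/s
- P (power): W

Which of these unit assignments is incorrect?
a

The variable a (acceleration) should have units m/s², not kg.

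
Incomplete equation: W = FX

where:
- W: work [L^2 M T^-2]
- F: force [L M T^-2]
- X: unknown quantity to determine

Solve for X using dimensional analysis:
X = d (distance), dimensions [L]

W has dimensions [L^2 M T^-2]; the rest of the RHS (F) has dimensions [L M T^-2].
So X must have dimensions [L] — X = d (distance).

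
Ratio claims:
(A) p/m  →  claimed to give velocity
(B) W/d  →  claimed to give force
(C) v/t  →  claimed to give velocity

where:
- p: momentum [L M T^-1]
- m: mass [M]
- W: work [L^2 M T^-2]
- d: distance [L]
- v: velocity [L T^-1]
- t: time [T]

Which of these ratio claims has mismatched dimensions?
(C) v/t does not give velocity

(A) p/m: [L T^-1] = velocity [L T^-1] ✓
(B) W/d: [L M T^-2] = force [L M T^-2] ✓
(C) v/t: [L T^-2] ≠ velocity [L T^-1] ✗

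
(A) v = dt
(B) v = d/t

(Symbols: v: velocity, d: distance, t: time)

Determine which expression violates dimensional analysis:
(A)

(A) v = dt: LHS [L T^-1], RHS [L T] ✗
(B) v = d/t: LHS [L T^-1], RHS [L T^-1] ✓

Expression (A) v = dt is dimensionally incorrect.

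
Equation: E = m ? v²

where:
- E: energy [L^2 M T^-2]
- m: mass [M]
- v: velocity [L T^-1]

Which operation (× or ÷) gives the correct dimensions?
multiplication (×): E = m × v²

E [L^2 M T^-2]; m [M]; v² [L^2 T^-2].
m × v² → [L^2 M T^-2] ✓
m ÷ v² → [L^-2 M T^2] ✗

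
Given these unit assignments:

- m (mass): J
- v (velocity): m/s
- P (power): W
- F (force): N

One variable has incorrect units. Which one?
m

The variable m (mass) should have units kg, not J.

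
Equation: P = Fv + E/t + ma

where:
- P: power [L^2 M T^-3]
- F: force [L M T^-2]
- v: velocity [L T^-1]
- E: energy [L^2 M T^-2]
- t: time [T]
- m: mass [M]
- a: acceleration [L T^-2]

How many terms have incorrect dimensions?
1

LHS P: [L^2 M T^-3]
- Fv: [L^2 M T^-3] ✓
- E/t: [L^2 M T^-3] ✓
- ma: [L M T^-2] ✗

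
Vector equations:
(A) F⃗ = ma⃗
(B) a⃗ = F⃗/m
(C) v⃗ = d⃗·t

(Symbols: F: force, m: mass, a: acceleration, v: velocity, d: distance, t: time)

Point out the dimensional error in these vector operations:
(C) v⃗ = d⃗·t

(A) F⃗ = ma⃗: LHS [L M T^-2], RHS [L M T^-2] ✓ — Force and acceleration are vectors, mass is a scalar
(B) a⃗ = F⃗/m: LHS [L T^-2], RHS [L T^-2] ✓ — force (vector) divided by mass (scalar)
(C) v⃗ = d⃗·t: LHS [L T^-1], RHS [L T] ✗ — velocity is displacement per time; should be d⃗/t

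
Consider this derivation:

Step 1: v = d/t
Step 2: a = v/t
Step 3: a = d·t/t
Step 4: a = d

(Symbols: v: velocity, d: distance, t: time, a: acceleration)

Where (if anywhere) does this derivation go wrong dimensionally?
Step 3

Step 1: v = d/t → LHS [L T^-1], RHS [L T^-1] ✓
Step 2: a = v/t → LHS [L T^-2], RHS [L T^-2] ✓
Step 3: a = d·t/t → LHS [L T^-2], RHS [L] ✗

The first dimensional inconsistency appears in step 3: a = d·t/t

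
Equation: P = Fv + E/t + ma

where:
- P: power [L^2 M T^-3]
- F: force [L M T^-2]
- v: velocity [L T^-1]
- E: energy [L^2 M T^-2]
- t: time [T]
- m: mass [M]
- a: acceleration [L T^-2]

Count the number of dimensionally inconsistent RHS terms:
1

LHS P: [L^2 M T^-3]
- Fv: [L^2 M T^-3] ✓
- E/t: [L^2 M T^-3] ✓
- ma: [L M T^-2] ✗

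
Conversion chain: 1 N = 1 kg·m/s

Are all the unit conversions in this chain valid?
The chain is incorrect (it contains an error).

Incorrect: Newton is kg·m/s², not kg·m/s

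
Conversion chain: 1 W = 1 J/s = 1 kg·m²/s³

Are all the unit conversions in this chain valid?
The chain is correct (no errors).

Correct: Watt is Joule per second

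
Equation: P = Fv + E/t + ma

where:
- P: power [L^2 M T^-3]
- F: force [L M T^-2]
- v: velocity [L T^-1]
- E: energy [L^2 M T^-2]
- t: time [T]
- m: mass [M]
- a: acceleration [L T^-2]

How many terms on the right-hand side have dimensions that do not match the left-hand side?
1

LHS P: [L^2 M T^-3]
- Fv: [L^2 M T^-3] ✓
- E/t: [L^2 M T^-3] ✓
- ma: [L M T^-2] ✗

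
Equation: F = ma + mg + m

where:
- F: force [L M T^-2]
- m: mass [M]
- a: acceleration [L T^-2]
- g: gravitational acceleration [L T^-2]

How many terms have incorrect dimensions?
1

LHS F: [L M T^-2]
- ma: [L M T^-2] ✓
- mg: [L M T^-2] ✓
- m: [M] ✗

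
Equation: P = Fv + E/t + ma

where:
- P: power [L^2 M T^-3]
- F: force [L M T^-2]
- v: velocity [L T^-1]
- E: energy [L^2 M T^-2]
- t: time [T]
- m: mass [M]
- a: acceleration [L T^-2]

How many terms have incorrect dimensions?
1

LHS P: [L^2 M T^-3]
- Fv: [L^2 M T^-3] ✓
- E/t: [L^2 M T^-3] ✓
- ma: [L M T^-2] ✗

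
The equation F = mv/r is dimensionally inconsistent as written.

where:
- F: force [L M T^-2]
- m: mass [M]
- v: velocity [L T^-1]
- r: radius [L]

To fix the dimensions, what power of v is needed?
The exponent of v should be 2: F = mv^2/r

The LHS F has dimensions [L M T^-2]; v has dimensions [L T^-1].
As written, the RHS mv/r (exponent 1 on v) has dimensions [M T^-1], which does not match.
With exponent 2, the RHS mv^2/r has dimensions [L M T^-2], matching the LHS.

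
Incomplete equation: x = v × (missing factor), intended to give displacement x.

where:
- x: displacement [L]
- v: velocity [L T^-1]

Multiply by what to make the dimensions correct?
t (time), dimensions [T]

x has dimensions [L] and v has dimensions [L T^-1].
The missing factor must have dimensions [L] / [L T^-1] = [T], i.e. time (t).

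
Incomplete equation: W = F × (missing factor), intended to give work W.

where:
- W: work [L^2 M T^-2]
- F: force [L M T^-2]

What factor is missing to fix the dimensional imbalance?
d (distance), dimensions [L]

W has dimensions [L^2 M T^-2] and F has dimensions [L M T^-2].
The missing factor must have dimensions [L^2 M T^-2] / [L M T^-2] = [L], i.e. distance (d).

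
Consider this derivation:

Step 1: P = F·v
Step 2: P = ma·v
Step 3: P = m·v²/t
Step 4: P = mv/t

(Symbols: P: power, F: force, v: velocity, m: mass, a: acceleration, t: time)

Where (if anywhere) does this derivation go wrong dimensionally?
Step 4

Step 1: P = F·v → LHS [L^2 M T^-3], RHS [L^2 M T^-3] ✓
Step 2: P = ma·v → LHS [L^2 M T^-3], RHS [L^2 M T^-3] ✓
Step 3: P = m·v²/t → LHS [L^2 M T^-3], RHS [L^2 M T^-3] ✓
Step 4: P = mv/t → LHS [L^2 M T^-3], RHS [L M T^-2] ✗

The first dimensional inconsistency appears in step 4: P = mv/t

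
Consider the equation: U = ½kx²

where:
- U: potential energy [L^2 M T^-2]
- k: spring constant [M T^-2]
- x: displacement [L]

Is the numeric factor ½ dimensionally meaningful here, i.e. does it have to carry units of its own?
No

U has dimensions [L^2 M T^-2] and kx² already has dimensions [L^2 M T^-2], so the equation balances without ½ contributing any dimensions. ½ is a pure (dimensionless) number; changing or removing it would not affect dimensional consistency.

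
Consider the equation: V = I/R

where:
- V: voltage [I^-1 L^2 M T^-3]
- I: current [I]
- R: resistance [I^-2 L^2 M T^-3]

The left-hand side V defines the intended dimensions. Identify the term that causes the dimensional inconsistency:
The right-hand side term I/R

V has dimensions [I^-1 L^2 M T^-3], but I/R has dimensions [I^3 L^-2 M^-1 T^3], so the term I/R is dimensionally wrong for V.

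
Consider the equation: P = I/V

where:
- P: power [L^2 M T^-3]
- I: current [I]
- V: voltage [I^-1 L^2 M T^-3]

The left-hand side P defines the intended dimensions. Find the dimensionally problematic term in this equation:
The right-hand side term I/V

P has dimensions [L^2 M T^-3], but I/V has dimensions [I^2 L^-2 M^-1 T^3], so the term I/V is dimensionally wrong for P.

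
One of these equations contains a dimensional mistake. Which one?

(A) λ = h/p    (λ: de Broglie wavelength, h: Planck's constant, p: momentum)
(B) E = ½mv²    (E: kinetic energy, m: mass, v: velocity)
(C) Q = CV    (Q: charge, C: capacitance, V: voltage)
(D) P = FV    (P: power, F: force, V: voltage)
(D) P = FV

The equation (D) P = FV is dimensionally incorrect.

LHS (P): [L^2 M T^-3]
RHS (FV): [I^-1 L^3 M^2 T^-5] ✗

The dimensions do not match. The other three equations balance.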